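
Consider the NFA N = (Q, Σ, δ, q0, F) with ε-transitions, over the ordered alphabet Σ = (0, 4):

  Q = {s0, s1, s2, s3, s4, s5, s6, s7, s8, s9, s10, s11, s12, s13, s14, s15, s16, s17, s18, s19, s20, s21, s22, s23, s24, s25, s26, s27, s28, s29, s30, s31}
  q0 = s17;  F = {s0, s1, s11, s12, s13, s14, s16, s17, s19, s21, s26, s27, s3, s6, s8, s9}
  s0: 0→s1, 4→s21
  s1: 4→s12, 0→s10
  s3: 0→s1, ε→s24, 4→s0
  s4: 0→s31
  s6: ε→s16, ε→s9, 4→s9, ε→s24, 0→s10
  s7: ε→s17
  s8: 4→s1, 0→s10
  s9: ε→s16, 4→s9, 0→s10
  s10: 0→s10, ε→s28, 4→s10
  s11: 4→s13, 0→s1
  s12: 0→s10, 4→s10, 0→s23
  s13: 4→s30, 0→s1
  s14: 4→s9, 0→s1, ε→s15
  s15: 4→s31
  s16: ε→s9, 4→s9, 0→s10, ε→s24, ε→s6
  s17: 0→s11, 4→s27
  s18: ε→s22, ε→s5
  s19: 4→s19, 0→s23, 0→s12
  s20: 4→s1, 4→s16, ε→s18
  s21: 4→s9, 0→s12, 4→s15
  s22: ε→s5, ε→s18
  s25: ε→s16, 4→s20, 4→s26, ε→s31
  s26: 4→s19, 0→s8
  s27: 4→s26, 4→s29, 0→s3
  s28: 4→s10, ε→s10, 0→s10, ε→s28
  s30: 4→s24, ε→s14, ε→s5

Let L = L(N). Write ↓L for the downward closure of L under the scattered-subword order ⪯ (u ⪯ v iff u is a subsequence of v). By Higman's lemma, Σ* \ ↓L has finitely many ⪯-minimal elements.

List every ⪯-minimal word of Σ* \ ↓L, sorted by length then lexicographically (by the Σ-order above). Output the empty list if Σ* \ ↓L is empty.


|Q|=32, |F|=16, |δ|=69 (22 ε).
min D↑ (15 st, q0=0, F={7}): 0:0→1,4→2 1:0→3,4→4 2:0→5,4→6 3:0→7,4→8 4:0→3,4→9 5:0→3,4→10 6:0→11,4→12 7:0→7,4→7 8:0→7,4→7 9:0→3,4→13 10:0→3,4→14 11:0→7,4→3 12:0→8,4→12 13:0→7,4→13 14:0→8,4→13.
'000': |S_i|=[25, 20, 5, 3] end={s10,s23,s28} — reject; 3/3 deletions ∈↓L.
'0044': N↓-sim [25, 20, 5, 4, 2] end={s10,s28} rej; 4/4 single-dels accept.
'4400': run [25, 23, 20, 6, 3] end={s10,s23,s28} rej; 4/4 del acc.
'04440': N↓-sim [25, 20, 17, 15, 10, 3] end={s10,s23,s28} rej; 5/5 deletions ∈↓L.
'44404': run [25, 23, 20, 13, 4, 2] end={s10,s28} ∉↓L; 5/5 single-dels accept.
'440444': |S_i|=[25, 23, 20, 6, 5, 4, 2] end={s10,s28} rej; 6/6 single-dels accept.
6 minimals (antichain).

A = [000, 0044, 4400, 04440, 44404, 440444].


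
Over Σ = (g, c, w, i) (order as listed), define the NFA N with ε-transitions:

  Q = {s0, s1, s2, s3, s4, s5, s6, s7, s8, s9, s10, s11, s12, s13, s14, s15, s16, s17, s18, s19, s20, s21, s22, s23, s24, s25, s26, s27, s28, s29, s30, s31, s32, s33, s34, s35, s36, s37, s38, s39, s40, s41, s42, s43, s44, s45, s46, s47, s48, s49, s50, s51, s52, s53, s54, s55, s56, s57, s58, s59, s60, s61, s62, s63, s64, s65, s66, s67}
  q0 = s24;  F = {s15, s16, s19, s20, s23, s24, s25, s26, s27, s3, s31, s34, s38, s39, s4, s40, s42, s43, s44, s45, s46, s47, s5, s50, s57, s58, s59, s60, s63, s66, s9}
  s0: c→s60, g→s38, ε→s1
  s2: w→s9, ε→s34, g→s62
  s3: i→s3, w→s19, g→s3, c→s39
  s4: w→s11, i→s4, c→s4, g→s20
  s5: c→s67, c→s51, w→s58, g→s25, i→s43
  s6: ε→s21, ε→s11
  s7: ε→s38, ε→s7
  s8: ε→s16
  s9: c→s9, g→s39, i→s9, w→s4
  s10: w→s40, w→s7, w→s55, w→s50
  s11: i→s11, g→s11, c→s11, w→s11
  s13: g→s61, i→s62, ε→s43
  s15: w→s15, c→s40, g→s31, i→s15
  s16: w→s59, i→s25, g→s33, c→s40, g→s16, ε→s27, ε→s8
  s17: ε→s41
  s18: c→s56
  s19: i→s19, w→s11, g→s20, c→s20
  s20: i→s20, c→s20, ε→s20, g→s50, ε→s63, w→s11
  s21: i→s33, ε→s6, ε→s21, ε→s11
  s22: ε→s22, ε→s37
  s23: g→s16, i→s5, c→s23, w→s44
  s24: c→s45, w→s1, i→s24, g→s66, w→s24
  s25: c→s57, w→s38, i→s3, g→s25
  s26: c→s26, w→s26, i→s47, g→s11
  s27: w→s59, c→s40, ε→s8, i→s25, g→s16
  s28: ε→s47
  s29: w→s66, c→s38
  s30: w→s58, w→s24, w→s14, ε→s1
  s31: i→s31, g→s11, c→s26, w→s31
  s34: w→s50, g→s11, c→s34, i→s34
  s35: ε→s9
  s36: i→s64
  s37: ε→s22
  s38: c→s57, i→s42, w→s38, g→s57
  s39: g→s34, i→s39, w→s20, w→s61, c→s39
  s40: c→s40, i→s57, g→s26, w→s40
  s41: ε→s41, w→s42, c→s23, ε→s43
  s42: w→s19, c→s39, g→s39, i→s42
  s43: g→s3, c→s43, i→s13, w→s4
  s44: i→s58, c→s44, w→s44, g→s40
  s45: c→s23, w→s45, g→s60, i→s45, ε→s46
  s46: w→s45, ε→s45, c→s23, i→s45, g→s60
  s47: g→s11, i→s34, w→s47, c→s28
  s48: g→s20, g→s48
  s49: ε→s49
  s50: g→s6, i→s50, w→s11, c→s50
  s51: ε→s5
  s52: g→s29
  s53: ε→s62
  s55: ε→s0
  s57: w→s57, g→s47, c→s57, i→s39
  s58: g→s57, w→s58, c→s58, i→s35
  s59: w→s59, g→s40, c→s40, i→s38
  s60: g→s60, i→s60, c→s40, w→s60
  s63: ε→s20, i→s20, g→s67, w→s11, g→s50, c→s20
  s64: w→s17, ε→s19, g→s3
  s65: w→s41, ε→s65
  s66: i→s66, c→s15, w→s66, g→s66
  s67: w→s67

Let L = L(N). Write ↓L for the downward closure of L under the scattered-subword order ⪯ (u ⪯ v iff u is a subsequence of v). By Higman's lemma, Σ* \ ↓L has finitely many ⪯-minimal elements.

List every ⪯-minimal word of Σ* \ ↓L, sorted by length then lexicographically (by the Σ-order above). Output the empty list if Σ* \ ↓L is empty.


Antichain: [gcgg, ccwggg, cciiww].

|Q|=68, |F|=31, |δ|=194 (34 ε).
min D↑ (29 st, q0=0, F={11}): 0:g→1,c→2,w→0,i→0 1:g→1,c→3,w→1,i→1 2:g→4,c→5,w→2,i→2 3:g→6,c→7,w→3,i→3 4:g→4,c→7,w→4,i→4 5:g→8,c→5,w→9,i→10 6:g→11,c→12,w→6,i→6 7:g→12,c→7,w→7,i→13 8:g→8,c→7,w→14,i→15 9:g→7,c→9,w→9,i→16 10:g→15,c→10,w→16,i→17 11:g→11,c→11,w→11,i→11 12:g→11,c→12,w→12,i→18 13:g→18,c→13,w→13,i→19 14:g→7,c→7,w→14,i→20 15:g→15,c→13,w→20,i→21 16:g→13,c→16,w→16,i→22 17:g→21,c→17,w→23,i→17 18:g→11,c→18,w→18,i→24 19:g→24,c→19,w→25,i→19 20:g→13,c→13,w→20,i→26 21:g→21,c→19,w→27,i→21 22:g→19,c→22,w→23,i→22 23:g→25,c→23,w→11,i→23 24:g→11,c→24,w→28,i→24 25:g→28,c→25,w→11,i→25 26:g→19,c→19,w→27,i→26 27:g→25,c→25,w→11,i→27 28:g→11,c→28,w→11,i→28 (ε-aug+det+¬).
'gcgg': N↓-sim [44, 29, 18, 11, 4] end={s11,s21,s33,s6} ∉↓L; 4/4 del acc.
'ccwggg': run [44, 41, 36, 25, 16, 10, 4] end={s11,s21,s33,s6} ∉↓L; 6/6 del acc.
'cciiww': N↓-sim [44, 41, 36, 28, 20, 11, 2] end={s11,s67} rej; 6/6 deletions ∈↓L.
3 obstructions.


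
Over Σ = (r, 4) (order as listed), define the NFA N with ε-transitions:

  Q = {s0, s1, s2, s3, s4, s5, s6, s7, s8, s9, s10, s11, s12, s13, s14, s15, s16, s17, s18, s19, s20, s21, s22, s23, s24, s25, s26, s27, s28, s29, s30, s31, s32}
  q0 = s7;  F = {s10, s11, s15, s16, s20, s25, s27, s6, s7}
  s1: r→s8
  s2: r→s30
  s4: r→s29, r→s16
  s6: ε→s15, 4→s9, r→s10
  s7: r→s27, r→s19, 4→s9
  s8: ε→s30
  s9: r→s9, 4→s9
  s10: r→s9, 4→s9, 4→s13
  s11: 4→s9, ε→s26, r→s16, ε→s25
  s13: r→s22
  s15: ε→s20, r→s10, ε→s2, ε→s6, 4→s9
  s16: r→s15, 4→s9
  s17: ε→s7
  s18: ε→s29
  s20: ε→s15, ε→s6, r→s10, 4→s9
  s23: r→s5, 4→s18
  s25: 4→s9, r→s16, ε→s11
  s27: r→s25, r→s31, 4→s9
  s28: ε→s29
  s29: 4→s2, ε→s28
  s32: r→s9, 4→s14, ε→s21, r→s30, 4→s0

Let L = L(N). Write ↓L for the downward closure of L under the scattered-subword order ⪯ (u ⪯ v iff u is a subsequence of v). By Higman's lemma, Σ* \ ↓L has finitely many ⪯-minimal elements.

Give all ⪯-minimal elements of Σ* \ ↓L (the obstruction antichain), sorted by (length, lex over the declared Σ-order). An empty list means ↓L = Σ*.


|Q|=33, |F|=9, |δ|=50 (15 ε).
min D↑ (7 st, q0=0, F={2}): 0:r→1,4→2 1:r→3,4→2 2:r→2,4→2 3:r→4,4→2 4:r→5,4→2 5:r→6,4→2 6:r→2,4→2.
'4': N↓-sim [17, 3] end={s13,s22,s9} — reject; 1/1 single-dels accept.
'rrrrrr': N↓-sim [17, 16, 14, 10, 9, 5, 2] end={s22,s9} rej; 6/6 del acc.
2 words, ⪯-incomp.

min(Σ*\↓L) = [4, rrrrrr].


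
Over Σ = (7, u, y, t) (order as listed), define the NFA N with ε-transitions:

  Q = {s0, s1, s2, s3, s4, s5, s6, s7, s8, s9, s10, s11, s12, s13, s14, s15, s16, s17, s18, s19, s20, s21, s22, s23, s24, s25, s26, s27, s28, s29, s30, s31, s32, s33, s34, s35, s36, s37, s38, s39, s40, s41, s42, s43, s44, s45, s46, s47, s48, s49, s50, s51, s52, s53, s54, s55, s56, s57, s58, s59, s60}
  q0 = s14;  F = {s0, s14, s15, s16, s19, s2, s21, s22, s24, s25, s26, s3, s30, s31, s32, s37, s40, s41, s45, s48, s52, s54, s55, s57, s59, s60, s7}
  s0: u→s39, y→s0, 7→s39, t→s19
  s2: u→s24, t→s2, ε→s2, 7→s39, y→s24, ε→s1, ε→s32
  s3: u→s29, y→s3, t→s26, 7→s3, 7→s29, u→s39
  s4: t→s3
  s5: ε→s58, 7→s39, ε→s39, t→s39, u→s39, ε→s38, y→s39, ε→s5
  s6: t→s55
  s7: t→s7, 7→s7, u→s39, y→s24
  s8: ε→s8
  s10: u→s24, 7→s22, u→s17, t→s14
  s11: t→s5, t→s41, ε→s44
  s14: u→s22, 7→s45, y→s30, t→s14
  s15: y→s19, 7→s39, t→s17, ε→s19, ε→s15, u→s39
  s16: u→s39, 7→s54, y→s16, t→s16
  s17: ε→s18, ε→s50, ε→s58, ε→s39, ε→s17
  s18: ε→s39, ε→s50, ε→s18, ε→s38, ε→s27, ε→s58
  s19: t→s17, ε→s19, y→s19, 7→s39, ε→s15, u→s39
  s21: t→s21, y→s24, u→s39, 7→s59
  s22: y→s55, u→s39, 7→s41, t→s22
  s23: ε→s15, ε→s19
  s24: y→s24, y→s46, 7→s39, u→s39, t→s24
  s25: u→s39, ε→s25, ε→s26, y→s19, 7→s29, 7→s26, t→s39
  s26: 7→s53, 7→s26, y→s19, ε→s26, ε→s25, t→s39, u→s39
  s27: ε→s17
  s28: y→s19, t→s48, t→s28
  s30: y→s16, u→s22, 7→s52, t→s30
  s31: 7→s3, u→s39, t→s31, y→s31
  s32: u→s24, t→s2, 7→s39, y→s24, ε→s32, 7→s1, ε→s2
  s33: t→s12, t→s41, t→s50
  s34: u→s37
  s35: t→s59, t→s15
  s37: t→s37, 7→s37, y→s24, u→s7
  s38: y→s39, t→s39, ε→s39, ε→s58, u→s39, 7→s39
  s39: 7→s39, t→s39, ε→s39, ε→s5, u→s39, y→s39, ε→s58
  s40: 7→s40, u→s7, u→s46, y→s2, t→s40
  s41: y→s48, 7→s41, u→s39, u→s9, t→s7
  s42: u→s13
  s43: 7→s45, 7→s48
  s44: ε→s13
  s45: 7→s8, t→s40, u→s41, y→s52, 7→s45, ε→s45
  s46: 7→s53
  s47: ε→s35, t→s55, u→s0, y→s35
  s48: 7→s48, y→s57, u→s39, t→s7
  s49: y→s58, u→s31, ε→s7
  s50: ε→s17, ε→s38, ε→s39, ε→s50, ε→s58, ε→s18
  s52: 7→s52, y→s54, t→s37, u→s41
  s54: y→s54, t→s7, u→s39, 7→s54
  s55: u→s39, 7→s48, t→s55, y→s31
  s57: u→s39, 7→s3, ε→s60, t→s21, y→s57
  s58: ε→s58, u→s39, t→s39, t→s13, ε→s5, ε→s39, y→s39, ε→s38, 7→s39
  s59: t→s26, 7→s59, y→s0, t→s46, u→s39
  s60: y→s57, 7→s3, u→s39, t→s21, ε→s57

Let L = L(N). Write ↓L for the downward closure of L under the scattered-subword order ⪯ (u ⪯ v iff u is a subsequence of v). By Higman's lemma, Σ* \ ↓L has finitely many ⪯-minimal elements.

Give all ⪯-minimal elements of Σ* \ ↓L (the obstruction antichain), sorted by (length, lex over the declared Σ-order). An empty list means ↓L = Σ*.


Antichain: [uu, yyu, 7ty7, uyy7tt].

|Q|=61, |F|=27, |δ|=215 (54 ε).
min D↑ (24 st, q0=0, F={7}): 0:7→1,u→2,y→3,t→0 1:7→1,u→4,y→5,t→6 2:7→4,u→7,y→8,t→2 3:7→5,u→2,y→9,t→3 4:7→4,u→7,y→10,t→11 5:7→5,u→4,y→12,t→13 6:7→6,u→11,y→14,t→6 7:7→7,u→7,y→7,t→7 8:7→10,u→7,y→15,t→8 9:7→12,u→7,y→9,t→9 10:7→10,u→7,y→16,t→11 11:7→11,u→7,y→17,t→11 12:7→12,u→7,y→12,t→11 13:7→13,u→11,y→17,t→13 14:7→7,u→17,y→17,t→14 15:7→18,u→7,y→15,t→15 16:7→18,u→7,y→16,t→19 17:7→7,u→7,y→17,t→17 18:7→18,u→7,y→18,t→20 19:7→21,u→7,y→17,t→19 20:7→20,u→7,y→22,t→7 21:7→21,u→7,y→23,t→20 22:7→7,u→7,y→22,t→7 23:7→7,u→7,y→23,t→22 (ε-aug+det+¬).
'uu': N↓-sim [42, 30, 7] end={s13,s29,s38,s39,s5,s58,s9} ∉↓L; 2/2 single-dels accept.
'yyu': N↓-sim [42, 38, 29, 6] end={s13,s29,s38,s39,s5,s58} ∉↓L; 3/3 del acc.
'7ty7': run [42, 36, 26, 18, 7] end={s1,s13,s38,s39,s5,s53,s58} — reject; 4/4 deletions ∈↓L.
'uyy7tt': run [42, 30, 27, 24, 19, 16, 9] end={s13,s17,s18,s27,s38,s39,s5,s50,s58} ∉↓L; 6/6 single-dels accept.
4 minimals (antichain).


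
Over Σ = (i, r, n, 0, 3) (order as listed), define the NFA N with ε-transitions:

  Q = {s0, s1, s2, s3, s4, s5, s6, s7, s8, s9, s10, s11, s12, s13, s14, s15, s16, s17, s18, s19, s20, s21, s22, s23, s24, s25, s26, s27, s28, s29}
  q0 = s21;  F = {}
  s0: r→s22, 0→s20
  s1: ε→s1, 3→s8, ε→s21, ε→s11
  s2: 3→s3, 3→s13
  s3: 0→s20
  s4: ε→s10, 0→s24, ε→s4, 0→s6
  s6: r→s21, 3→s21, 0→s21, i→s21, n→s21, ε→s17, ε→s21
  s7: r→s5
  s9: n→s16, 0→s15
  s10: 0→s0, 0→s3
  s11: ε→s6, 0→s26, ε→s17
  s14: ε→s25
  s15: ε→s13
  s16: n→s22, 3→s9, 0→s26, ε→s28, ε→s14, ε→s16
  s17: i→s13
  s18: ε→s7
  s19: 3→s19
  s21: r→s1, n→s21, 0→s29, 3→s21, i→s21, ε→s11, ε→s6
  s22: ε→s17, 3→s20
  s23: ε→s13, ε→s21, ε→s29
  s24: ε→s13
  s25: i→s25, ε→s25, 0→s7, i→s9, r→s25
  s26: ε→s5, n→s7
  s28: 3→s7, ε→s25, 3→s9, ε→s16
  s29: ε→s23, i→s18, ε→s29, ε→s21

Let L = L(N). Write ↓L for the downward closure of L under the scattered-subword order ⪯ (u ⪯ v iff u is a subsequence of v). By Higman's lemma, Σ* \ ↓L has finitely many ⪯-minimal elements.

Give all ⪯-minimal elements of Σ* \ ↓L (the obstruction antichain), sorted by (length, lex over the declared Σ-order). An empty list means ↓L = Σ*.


Antichain: [ε].

|Q|=30, |F|=0, |δ|=67 (29 ε).
min D↑ (1 st, q0=0, F={0}): 0:i→0,r→0,n→0,0→0,3→0 [Hopcroft].
ε ∈ L(D↑) — L = ∅.


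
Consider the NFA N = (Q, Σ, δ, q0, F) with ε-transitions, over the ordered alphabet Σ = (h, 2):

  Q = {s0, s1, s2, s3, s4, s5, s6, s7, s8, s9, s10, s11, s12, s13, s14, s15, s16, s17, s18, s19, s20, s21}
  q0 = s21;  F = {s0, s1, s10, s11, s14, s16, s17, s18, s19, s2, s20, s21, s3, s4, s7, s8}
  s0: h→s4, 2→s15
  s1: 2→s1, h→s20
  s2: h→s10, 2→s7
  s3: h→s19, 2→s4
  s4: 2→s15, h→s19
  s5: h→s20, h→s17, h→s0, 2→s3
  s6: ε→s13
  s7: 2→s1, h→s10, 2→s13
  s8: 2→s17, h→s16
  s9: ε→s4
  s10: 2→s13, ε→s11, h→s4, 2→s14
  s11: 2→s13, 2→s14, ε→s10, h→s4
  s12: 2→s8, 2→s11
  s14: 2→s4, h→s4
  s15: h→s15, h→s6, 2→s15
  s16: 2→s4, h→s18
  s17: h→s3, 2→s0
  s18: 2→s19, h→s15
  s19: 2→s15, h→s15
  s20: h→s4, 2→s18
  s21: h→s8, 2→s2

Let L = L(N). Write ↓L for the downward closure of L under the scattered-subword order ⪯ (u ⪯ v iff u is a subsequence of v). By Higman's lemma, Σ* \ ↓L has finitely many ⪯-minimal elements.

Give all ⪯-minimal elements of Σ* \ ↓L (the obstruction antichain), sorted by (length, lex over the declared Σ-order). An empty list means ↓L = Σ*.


A = [hhhh, hh22, h222, 2hh2, 2h22hh, 222h2h].

|Q|=22, |F|=16, |δ|=48 (4 ε).
min D↑ (16 st, q0=0, F={13}): 0:h→1,2→2 1:h→3,2→4 2:h→5,2→6 3:h→7,2→8 4:h→9,2→10 5:h→8,2→11 6:h→5,2→12 7:h→13,2→14 8:h→14,2→13 9:h→14,2→8 10:h→8,2→13 11:h→8,2→8 12:h→15,2→12 13:h→13,2→13 14:h→13,2→13 15:h→8,2→7 [Hopcroft].
'hhhh': N↓-sim [19, 15, 8, 5, 3] end={s13,s15,s6} rej; 4/4 single-dels accept.
'hh22': run [19, 15, 8, 5, 3] end={s13,s15,s6} — reject; 4/4 del acc.
'h222': run [19, 15, 10, 6, 3] end={s13,s15,s6} ∉↓L; 4/4 deletions ∈↓L.
'2hh2': run [19, 16, 11, 5, 3] end={s13,s15,s6} rej; 4/4 deletions ∈↓L.
'2h22hh': N↓-sim [19, 16, 11, 7, 5, 4, 3] end={s13,s15,s6} ∉↓L; 6/6 del acc.
'222h2h': |S_i|=[19, 16, 13, 9, 7, 5, 3] end={s13,s15,s6} ∉↓L; 6/6 single-dels accept.
6 minimals (antichain).


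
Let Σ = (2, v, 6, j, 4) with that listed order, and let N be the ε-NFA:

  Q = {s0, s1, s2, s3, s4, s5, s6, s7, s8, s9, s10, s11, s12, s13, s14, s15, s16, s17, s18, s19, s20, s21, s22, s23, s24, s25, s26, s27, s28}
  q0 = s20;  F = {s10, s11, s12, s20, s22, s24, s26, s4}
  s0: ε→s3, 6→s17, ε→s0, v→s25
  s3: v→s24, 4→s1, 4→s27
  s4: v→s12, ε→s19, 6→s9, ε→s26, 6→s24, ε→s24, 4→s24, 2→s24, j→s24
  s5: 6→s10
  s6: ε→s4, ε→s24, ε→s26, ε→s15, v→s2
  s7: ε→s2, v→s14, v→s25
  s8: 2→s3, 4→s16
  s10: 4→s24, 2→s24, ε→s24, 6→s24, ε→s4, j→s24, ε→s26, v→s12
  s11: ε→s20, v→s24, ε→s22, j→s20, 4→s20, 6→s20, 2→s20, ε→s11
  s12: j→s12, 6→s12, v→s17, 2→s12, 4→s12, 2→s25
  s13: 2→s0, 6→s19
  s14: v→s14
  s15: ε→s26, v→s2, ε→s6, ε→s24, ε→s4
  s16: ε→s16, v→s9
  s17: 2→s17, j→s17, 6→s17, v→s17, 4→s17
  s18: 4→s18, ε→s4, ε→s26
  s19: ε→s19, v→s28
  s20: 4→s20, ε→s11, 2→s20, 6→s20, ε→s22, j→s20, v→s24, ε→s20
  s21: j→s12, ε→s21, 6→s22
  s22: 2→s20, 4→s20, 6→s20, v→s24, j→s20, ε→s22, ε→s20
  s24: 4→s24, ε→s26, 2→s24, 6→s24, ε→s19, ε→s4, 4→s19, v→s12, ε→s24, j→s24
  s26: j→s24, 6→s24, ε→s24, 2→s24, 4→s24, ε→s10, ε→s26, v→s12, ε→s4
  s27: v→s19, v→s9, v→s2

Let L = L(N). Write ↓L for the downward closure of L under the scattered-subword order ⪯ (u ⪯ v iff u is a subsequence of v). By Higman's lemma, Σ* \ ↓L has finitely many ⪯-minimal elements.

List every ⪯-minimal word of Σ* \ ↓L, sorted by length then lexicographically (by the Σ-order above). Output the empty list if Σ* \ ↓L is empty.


Antichain: [vvv].

|Q|=29, |F|=8, |δ|=109 (38 ε).
min D↑ (4 st, q0=0, F={3}): 0:2→0,v→1,6→0,j→0,4→0 1:2→1,v→2,6→1,j→1,4→1 2:2→2,v→3,6→2,j→2,4→2 3:2→3,v→3,6→3,j→3,4→3.
'vvv': |S_i|=[13, 10, 4, 1] end={s17} — reject; 3/3 single-dels accept.
1 words, ⪯-incomp.


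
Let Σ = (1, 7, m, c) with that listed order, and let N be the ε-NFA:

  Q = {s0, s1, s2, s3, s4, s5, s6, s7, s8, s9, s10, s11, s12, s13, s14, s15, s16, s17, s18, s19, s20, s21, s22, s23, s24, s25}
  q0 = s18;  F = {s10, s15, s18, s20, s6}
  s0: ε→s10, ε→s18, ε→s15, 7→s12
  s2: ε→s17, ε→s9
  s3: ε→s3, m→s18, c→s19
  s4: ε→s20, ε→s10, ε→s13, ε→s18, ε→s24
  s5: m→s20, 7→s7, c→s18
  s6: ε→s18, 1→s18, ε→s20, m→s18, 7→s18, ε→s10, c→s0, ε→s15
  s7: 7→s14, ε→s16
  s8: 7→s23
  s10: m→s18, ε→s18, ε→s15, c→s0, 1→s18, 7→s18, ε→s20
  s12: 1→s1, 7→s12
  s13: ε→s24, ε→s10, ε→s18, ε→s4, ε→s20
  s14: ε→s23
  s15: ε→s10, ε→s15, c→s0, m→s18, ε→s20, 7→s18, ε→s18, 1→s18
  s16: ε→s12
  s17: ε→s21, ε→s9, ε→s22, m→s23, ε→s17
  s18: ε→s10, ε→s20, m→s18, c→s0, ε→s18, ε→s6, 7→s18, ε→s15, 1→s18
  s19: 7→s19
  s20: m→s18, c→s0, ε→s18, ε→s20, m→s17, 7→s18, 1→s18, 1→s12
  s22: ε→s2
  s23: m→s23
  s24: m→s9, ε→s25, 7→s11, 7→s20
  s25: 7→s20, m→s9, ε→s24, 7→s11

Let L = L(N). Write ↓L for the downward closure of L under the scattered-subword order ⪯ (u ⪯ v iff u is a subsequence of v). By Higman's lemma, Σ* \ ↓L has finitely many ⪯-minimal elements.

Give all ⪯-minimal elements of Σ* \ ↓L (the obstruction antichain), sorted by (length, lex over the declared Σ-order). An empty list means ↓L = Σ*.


A = [].

|Q|=26, |F|=5, |δ|=85 (44 ε).
min D↑ (1 st, q0=0, F={}): 0:1→0,7→0,m→0,c→0 [Hopcroft].
L(D↑) = ∅ ⇒ ↓L = Σ*.


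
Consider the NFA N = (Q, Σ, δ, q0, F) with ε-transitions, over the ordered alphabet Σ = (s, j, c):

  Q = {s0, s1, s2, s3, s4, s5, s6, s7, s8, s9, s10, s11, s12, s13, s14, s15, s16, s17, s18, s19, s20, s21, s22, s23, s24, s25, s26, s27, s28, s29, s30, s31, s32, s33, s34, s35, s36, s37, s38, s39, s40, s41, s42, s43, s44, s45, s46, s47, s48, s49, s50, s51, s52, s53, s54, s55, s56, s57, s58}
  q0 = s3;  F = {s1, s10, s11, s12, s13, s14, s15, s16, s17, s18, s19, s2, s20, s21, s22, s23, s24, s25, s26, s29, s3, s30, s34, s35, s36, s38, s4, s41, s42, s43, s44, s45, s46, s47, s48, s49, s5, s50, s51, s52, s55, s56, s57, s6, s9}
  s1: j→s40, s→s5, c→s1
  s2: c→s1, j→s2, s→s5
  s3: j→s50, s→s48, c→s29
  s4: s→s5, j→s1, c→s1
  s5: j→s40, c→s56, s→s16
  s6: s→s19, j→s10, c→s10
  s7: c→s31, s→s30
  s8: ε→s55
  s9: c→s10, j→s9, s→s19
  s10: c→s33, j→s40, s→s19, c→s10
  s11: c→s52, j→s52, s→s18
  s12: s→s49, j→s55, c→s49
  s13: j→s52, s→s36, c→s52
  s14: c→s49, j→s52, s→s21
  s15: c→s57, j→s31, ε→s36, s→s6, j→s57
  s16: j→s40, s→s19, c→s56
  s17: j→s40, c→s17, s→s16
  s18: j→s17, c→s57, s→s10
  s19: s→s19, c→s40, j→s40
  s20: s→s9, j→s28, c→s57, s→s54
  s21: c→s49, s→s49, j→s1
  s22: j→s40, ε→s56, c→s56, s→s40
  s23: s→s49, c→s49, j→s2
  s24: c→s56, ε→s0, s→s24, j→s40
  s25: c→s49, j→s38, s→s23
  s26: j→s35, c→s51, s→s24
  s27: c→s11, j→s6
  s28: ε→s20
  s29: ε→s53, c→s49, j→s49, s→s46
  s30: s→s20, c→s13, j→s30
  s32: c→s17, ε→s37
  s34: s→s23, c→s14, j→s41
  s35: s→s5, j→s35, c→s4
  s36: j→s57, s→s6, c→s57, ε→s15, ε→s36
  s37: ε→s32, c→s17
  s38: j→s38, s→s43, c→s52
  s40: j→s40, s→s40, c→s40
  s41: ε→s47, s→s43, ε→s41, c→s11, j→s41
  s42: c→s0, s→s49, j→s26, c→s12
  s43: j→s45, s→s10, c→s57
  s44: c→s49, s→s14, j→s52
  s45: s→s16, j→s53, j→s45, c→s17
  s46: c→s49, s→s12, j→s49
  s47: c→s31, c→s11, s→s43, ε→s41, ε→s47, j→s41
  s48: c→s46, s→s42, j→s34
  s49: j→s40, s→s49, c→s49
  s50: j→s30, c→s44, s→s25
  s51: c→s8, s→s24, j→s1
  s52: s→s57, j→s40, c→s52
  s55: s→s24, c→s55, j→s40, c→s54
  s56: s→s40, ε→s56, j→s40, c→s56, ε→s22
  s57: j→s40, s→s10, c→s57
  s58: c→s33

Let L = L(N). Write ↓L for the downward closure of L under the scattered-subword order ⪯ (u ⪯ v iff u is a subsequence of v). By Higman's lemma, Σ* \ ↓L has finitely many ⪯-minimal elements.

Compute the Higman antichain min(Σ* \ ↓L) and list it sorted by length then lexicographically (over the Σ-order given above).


|Q|=59, |F|=45, |δ|=168 (16 ε).
min D↑ (43 st, q0=0, F={20}): 0:s→1,j→2,c→3 1:s→4,j→5,c→6 2:s→7,j→8,c→9 3:s→6,j→10,c→10 4:s→10,j→11,c→12 5:s→13,j→14,c→15 6:s→12,j→10,c→10 7:s→13,j→16,c→10 8:s→17,j→8,c→18 9:s→15,j→19,c→10 10:s→10,j→20,c→10 11:s→21,j→22,c→23 12:s→10,j→24,c→10 13:s→10,j→25,c→10 14:s→26,j→14,c→27 15:s→28,j→19,c→10 16:s→26,j→16,c→19 17:s→29,j→17,c→30 18:s→31,j→19,c→19 19:s→30,j→20,c→19 20:s→20,j→20,c→20 21:s→21,j→20,c→32 22:s→33,j→22,c→34 23:s→21,j→35,c→24 24:s→21,j→20,c→24 25:s→33,j→25,c→35 26:s→36,j→37,c→30 27:s→38,j→19,c→19 28:s→10,j→35,c→10 29:s→39,j→29,c→36 30:s→36,j→20,c→30 31:s→40,j→30,c→30 32:s→20,j→20,c→32 33:s→41,j→20,c→32 34:s→33,j→35,c→35 35:s→33,j→20,c→35 36:s→39,j→20,c→36 37:s→41,j→37,c→42 38:s→36,j→42,c→30 39:s→39,j→20,c→20 40:s→39,j→36,c→36 41:s→39,j→20,c→32 42:s→41,j→20,c→42 (ε-aug+det+¬).
'cjj': run [53, 34, 18, 1] end={s40} rej; 3/3 single-dels accept.
'ccj': run [53, 34, 18, 1] end={s40} ∉↓L; 3/3 deletions ∈↓L.
'sssj': N↓-sim [53, 47, 32, 11, 1] end={s40} — reject; 4/4 deletions ∈↓L.
'jscj': |S_i|=[53, 47, 33, 13, 1] end={s40} rej; 4/4 deletions ∈↓L.
'ssjscs': run [53, 47, 32, 23, 8, 3, 1] end={s40} — reject; 6/6 deletions ∈↓L.
'jjsssc': run [53, 47, 33, 22, 10, 2, 1] end={s40} rej; 6/6 single-dels accept.
6 obstructions.

Antichain: [cjj, ccj, sssj, jscj, ssjscs, jjsssc].


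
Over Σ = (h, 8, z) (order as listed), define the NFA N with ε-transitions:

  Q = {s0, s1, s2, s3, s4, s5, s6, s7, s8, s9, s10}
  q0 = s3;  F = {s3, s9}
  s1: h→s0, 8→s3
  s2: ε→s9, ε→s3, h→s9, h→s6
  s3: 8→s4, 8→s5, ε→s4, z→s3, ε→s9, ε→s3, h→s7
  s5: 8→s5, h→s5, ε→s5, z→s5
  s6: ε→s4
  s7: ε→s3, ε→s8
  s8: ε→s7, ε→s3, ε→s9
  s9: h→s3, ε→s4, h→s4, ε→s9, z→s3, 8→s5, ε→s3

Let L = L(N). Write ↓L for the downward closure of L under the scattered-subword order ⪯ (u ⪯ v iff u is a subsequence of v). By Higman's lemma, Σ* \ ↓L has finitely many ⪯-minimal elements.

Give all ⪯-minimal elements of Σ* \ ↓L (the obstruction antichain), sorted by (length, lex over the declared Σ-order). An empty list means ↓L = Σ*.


Antichain: [8].

|Q|=11, |F|=2, |δ|=30 (15 ε).
min D↑ (2 st, q0=0, F={1}): 0:h→0,8→1,z→0 1:h→1,8→1,z→1 [Hopcroft].
'8': N↓-sim [6, 2] end={s4,s5} rej; 1/1 del acc.
1 obstructions.


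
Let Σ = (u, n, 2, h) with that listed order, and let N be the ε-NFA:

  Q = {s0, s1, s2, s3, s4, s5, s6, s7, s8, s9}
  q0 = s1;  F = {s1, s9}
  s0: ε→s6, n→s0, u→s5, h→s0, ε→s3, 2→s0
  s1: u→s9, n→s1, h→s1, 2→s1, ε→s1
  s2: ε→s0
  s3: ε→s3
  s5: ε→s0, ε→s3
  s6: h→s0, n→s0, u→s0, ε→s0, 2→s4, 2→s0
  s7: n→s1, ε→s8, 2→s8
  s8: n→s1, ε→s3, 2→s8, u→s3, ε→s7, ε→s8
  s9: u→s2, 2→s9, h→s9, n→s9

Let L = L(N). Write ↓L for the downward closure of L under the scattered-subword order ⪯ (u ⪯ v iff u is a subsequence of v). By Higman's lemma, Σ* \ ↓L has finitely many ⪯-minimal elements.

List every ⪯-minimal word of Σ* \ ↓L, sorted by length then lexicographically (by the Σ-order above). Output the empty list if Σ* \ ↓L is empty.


A = [uu].

|Q|=10, |F|=2, |δ|=34 (12 ε).
min D↑ (3 st, q0=0, F={2}): 0:u→1,n→0,2→0,h→0 1:u→2,n→1,2→1,h→1 2:u→2,n→2,2→2,h→2.
'uu': |S_i|=[8, 7, 6] end={s0,s2,s3,s4,s5,s6} ∉↓L; 2/2 del acc.
1 obstructions.


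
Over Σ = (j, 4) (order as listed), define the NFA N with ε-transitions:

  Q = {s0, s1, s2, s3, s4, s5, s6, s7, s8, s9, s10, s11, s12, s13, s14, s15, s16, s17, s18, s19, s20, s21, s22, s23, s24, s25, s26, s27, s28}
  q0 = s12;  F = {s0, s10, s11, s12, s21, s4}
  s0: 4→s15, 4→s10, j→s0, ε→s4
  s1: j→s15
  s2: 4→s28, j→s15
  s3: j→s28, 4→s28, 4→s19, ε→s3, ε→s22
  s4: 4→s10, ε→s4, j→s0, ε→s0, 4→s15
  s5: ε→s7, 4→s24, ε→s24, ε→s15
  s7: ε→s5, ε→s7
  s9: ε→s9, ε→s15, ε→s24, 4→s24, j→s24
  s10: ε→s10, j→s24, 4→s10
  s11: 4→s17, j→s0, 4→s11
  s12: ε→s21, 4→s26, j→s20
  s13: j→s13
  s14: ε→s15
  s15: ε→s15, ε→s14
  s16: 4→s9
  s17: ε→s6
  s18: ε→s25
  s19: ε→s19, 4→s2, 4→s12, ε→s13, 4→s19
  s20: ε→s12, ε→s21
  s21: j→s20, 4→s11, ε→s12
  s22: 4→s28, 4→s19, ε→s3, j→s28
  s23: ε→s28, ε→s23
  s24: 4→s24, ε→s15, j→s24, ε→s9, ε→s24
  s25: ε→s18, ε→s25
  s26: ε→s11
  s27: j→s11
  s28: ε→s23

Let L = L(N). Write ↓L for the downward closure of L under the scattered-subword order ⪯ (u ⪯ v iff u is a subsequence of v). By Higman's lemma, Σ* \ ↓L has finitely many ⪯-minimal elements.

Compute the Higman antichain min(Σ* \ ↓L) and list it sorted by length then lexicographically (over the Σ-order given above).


min(Σ*\↓L) = [4j4j].

|Q|=29, |F|=6, |δ|=70 (35 ε).
min D↑ (5 st, q0=0, F={4}): 0:j→0,4→1 1:j→2,4→1 2:j→2,4→3 3:j→4,4→3 4:j→4,4→4 [Hopcroft].
'4j4j': |S_i|=[14, 11, 7, 5, 4] end={s14,s15,s24,s9} ∉↓L; 4/4 single-dels accept.
1 minimals (antichain).


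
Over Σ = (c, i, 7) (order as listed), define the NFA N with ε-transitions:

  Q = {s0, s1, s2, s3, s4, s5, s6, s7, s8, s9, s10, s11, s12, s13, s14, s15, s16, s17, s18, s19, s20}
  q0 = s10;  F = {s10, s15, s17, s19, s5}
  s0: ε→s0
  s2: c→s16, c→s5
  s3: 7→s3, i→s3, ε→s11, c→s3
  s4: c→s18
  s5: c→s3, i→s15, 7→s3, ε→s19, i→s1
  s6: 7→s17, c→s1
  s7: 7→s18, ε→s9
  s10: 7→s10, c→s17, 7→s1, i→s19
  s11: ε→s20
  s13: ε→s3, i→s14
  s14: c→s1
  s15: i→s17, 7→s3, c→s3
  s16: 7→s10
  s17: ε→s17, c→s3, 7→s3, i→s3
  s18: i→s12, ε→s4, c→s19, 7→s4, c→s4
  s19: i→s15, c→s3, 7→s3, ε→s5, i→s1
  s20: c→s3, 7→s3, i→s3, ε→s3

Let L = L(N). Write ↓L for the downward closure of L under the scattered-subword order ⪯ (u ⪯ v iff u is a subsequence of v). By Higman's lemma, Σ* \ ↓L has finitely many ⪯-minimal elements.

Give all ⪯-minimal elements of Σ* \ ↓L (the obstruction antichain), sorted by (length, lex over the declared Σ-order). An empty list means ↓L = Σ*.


A = [cc, ci, c7, ic, i7, iiii].

|Q|=21, |F|=5, |δ|=47 (10 ε).
min D↑ (5 st, q0=0, F={3}): 0:c→1,i→2,7→0 1:c→3,i→3,7→3 2:c→3,i→4,7→3 3:c→3,i→3,7→3 4:c→3,i→1,7→3.
'cc': |S_i|=[9, 4, 3] end={s11,s20,s3} ∉↓L; 2/2 del acc.
'ci': |S_i|=[9, 4, 3] end={s11,s20,s3} ∉↓L; 2/2 single-dels accept.
'c7': N↓-sim [9, 4, 3] end={s11,s20,s3} rej; 2/2 single-dels accept.
'ic': N↓-sim [9, 8, 3] end={s11,s20,s3} rej; 2/2 del acc.
'i7': N↓-sim [9, 8, 3] end={s11,s20,s3} ∉↓L; 2/2 deletions ∈↓L.
'iiii': N↓-sim [9, 8, 6, 4, 3] end={s11,s20,s3} — reject; 4/4 del acc.
6 minimals (antichain).


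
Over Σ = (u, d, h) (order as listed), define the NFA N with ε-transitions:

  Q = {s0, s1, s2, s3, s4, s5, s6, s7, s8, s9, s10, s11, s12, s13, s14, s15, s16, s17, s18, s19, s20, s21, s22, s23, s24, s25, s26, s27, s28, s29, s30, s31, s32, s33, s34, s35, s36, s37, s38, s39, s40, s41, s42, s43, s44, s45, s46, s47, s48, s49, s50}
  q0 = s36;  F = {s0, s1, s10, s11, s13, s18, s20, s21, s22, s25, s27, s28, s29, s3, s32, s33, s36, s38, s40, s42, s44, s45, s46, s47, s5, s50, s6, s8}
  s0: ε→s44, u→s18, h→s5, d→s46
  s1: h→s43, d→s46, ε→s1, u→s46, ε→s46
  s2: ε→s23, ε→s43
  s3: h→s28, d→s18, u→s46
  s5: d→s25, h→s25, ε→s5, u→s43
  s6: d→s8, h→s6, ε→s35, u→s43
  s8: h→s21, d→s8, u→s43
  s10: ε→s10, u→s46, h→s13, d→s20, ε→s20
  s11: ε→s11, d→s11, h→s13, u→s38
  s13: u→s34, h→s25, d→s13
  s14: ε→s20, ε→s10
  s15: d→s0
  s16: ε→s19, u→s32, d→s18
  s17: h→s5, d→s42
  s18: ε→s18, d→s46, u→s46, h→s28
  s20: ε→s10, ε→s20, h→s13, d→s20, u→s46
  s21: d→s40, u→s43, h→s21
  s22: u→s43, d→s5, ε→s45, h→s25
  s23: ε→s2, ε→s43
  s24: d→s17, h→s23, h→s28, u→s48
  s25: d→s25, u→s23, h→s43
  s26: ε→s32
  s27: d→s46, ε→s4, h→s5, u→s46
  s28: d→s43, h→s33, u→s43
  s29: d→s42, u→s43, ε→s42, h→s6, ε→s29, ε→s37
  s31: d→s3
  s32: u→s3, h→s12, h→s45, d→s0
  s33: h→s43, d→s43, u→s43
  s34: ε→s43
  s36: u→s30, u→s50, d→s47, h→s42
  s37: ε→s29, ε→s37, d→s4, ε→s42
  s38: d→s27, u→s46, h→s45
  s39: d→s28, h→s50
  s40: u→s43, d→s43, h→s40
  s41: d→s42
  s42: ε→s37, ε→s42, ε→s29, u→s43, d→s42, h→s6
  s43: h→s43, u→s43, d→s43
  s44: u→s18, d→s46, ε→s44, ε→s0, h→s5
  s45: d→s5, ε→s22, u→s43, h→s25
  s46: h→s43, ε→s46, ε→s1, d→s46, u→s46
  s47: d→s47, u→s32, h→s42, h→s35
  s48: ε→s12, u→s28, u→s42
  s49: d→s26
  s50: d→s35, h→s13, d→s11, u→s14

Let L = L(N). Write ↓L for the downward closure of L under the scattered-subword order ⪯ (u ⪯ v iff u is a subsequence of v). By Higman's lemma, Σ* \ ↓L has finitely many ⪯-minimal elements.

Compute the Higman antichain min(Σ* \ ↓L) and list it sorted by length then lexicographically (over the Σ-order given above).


|Q|=51, |F|=28, |δ|=145 (37 ε).
min D↑ (24 st, q0=0, F={8}): 0:u→1,d→2,h→3 1:u→4,d→5,h→6 2:u→7,d→2,h→3 3:u→8,d→3,h→9 4:u→10,d→4,h→6 5:u→11,d→5,h→6 6:u→8,d→6,h→12 7:u→13,d→14,h→15 8:u→8,d→8,h→8 9:u→8,d→16,h→9 10:u→10,d→10,h→8 11:u→10,d→17,h→15 12:u→8,d→12,h→8 13:u→10,d→18,h→19 14:u→18,d→10,h→20 15:u→8,d→20,h→12 16:u→8,d→16,h→21 17:u→10,d→10,h→20 18:u→10,d→10,h→19 19:u→8,d→8,h→22 20:u→8,d→12,h→12 21:u→8,d→23,h→21 22:u→8,d→8,h→8 23:u→8,d→8,h→23 (ε-aug+det+¬).
'hu': run [38, 21, 4] end={s2,s23,s34,s43} ∉↓L; 2/2 deletions ∈↓L.
'uuuh': N↓-sim [38, 29, 21, 6, 1] end={s43} ∉↓L; 4/4 del acc.
'uhhh': |S_i|=[38, 29, 12, 5, 1] end={s43} — reject; 4/4 single-dels accept.
'duuhd': |S_i|=[38, 34, 21, 9, 3, 1] end={s43} ∉↓L; 5/5 del acc.
'duddh': N↓-sim [38, 34, 21, 14, 6, 1] end={s43} ∉↓L; 5/5 single-dels accept.
'hhdhdd': |S_i|=[38, 21, 10, 7, 3, 2, 1] end={s43} — reject; 6/6 single-dels accept.
6 obstructions.

A = [hu, uuuh, uhhh, duuhd, duddh, hhdhdd].


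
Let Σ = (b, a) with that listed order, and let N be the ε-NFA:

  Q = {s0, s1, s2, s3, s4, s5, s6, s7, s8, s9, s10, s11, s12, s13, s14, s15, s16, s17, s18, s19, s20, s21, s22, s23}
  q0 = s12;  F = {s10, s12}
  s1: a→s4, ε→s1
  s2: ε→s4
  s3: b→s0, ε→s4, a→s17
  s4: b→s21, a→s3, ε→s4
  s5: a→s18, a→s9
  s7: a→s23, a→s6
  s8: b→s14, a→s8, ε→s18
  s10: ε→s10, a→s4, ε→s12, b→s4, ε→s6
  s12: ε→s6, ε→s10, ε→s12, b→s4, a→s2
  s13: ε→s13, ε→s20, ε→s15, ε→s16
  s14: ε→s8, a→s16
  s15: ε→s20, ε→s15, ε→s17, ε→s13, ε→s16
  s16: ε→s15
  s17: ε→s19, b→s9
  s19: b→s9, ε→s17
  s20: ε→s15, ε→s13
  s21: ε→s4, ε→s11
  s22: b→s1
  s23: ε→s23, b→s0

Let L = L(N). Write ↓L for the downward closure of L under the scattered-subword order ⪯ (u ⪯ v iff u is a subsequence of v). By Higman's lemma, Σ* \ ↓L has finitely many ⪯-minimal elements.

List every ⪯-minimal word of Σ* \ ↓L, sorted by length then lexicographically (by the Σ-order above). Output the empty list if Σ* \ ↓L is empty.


min(Σ*\↓L) = [b, a].

|Q|=24, |F|=2, |δ|=49 (29 ε).
min D↑ (2 st, q0=0, F={1}): 0:b→1,a→1 1:b→1,a→1.
'b': run [12, 8] end={s0,s11,s17,s19,s21,s3,s4,s9} ∉↓L; 1/1 del acc.
'a': N↓-sim [12, 9] end={s0,s11,s17,s19,s2,s21,s3,s4,s9} rej; 1/1 single-dels accept.
2 minimals (antichain).


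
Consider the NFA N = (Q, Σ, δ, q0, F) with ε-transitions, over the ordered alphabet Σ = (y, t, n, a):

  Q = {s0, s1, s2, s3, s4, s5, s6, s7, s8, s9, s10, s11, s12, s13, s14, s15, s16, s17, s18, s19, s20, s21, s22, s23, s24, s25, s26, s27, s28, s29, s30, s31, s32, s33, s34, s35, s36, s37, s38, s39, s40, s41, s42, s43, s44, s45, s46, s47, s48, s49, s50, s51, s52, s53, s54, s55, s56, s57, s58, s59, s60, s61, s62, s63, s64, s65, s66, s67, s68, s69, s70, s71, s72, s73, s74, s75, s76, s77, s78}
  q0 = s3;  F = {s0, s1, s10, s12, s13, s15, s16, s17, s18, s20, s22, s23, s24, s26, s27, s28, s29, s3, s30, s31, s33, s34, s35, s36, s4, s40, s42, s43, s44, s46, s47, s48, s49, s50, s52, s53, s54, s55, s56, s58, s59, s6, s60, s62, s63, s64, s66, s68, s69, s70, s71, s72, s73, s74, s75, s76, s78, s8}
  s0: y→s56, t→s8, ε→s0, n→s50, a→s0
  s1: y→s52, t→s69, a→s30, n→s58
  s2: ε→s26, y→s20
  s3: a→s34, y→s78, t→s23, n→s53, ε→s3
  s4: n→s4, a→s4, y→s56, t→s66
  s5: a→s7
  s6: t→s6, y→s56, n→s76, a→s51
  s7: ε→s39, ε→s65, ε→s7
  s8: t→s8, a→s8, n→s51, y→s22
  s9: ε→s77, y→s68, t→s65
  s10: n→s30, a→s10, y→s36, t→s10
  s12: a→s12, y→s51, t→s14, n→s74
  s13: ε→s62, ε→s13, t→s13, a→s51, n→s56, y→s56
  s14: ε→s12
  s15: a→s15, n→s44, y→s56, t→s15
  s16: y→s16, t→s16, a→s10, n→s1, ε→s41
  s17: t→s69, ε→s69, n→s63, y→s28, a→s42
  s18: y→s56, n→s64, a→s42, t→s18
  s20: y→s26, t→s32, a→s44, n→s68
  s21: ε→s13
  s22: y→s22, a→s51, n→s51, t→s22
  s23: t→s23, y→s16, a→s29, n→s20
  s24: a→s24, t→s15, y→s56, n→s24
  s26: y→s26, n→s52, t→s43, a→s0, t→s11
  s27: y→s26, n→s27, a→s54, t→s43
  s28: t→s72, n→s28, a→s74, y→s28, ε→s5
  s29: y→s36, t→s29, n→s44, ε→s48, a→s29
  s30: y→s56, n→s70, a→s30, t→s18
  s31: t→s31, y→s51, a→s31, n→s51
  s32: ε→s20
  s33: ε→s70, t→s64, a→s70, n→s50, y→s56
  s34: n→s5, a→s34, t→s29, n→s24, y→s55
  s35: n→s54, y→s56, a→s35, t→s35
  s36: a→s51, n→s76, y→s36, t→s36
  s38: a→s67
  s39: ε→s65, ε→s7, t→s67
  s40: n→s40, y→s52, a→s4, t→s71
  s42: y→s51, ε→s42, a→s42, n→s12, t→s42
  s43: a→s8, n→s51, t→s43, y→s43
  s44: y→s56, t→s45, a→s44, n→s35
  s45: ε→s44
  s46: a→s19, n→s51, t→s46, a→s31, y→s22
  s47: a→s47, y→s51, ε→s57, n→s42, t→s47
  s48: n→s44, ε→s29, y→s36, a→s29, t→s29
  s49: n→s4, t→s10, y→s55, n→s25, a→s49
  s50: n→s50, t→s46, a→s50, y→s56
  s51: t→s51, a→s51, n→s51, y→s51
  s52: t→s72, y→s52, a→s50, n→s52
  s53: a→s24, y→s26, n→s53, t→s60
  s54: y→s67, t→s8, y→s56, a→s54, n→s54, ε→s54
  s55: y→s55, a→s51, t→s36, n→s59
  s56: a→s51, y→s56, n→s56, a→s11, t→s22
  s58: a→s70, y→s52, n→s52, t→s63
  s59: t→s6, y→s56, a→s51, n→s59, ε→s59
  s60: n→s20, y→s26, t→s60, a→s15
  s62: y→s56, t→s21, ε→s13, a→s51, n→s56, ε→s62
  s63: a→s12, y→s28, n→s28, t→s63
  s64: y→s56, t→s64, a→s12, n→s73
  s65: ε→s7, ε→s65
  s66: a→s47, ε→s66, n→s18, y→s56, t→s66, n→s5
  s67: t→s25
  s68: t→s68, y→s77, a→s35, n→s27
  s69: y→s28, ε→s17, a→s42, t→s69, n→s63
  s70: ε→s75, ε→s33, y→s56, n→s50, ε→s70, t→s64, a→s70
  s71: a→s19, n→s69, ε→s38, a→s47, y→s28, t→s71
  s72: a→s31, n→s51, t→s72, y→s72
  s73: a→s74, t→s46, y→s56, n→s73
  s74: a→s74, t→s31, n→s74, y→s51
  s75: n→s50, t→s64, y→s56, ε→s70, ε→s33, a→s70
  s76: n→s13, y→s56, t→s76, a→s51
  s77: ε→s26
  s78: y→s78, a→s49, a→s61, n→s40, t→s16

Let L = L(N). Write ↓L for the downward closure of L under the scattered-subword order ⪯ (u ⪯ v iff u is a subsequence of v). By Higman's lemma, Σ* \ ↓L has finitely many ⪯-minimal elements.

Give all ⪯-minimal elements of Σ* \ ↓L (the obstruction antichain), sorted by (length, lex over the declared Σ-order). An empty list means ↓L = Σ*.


A = [aya, nytn, yntay, tnnntn].

|Q|=79, |F|=58, |δ|=290 (38 ε).
min D↑ (54 st, q0=0, F={27}): 0:y→1,t→2,n→3,a→4 1:y→1,t→5,n→6,a→7 2:y→5,t→2,n→8,a→9 3:y→10,t→11,n→3,a→12 4:y→13,t→9,n→12,a→4 5:y→5,t→5,n→14,a→15 6:y→16,t→17,n→6,a→18 7:y→13,t→15,n→18,a→7 8:y→10,t→8,n→19,a→20 9:y→21,t→9,n→20,a→9 10:y→10,t→22,n→16,a→23 11:y→10,t→11,n→8,a→24 12:y→25,t→24,n→12,a→12 13:y→13,t→21,n→26,a→27 14:y→16,t→28,n→29,a→30 15:y→21,t→15,n→30,a→15 16:y→16,t→31,n→16,a→32 17:y→33,t→17,n→28,a→34 18:y→25,t→35,n→18,a→18 19:y→10,t→19,n→36,a→37 20:y→25,t→20,n→37,a→20 21:y→21,t→21,n→38,a→27 22:y→22,t→22,n→27,a→39 23:y→25,t→39,n→32,a→23 24:y→25,t→24,n→20,a→24 25:y→25,t→40,n→25,a→27 26:y→25,t→41,n→26,a→27 27:y→27,t→27,n→27,a→27 28:y→33,t→28,n→42,a→43 29:y→16,t→42,n→16,a→44 30:y→25,t→45,n→44,a→30 31:y→31,t→31,n→27,a→46 32:y→25,t→47,n→32,a→32 33:y→33,t→31,n→33,a→48 34:y→27,t→34,n→43,a→34 35:y→25,t→35,n→45,a→34 36:y→10,t→22,n→36,a→49 37:y→25,t→37,n→49,a→37 38:y→25,t→38,n→50,a→27 39:y→40,t→39,n→27,a→39 40:y→40,t→40,n→27,a→27 41:y→25,t→41,n→38,a→27 42:y→33,t→42,n→33,a→51 43:y→27,t→43,n→51,a→43 44:y→25,t→52,n→32,a→44 45:y→25,t→45,n→52,a→43 46:y→27,t→46,n→27,a→46 47:y→40,t→47,n→27,a→46 48:y→27,t→46,n→48,a→48 49:y→25,t→39,n→49,a→49 50:y→25,t→50,n→25,a→27 51:y→27,t→51,n→48,a→51 52:y→25,t→52,n→53,a→51 53:y→25,t→47,n→53,a→48 (ε-aug+det+¬).
'aya': run [76, 51, 14, 2] end={s11,s51} ∉↓L; 3/3 single-dels accept.
'nytn': N↓-sim [76, 63, 23, 11, 1] end={s51} — reject; 4/4 deletions ∈↓L.
'yntay': run [76, 59, 46, 35, 15, 1] end={s51} ∉↓L; 5/5 single-dels accept.
'tnnntn': |S_i|=[76, 65, 50, 39, 25, 11, 1] end={s51} rej; 6/6 single-dels accept.
4 minimals (antichain).
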